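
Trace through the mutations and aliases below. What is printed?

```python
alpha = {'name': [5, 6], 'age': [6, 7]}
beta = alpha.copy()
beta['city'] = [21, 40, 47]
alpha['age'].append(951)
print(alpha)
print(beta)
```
{'name': [5, 6], 'age': [6, 7, 951]}
{'name': [5, 6], 'age': [6, 7, 951], 'city': [21, 40, 47]}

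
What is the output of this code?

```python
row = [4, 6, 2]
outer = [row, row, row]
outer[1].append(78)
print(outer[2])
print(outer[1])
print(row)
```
[4, 6, 2, 78]
[4, 6, 2, 78]
[4, 6, 2, 78]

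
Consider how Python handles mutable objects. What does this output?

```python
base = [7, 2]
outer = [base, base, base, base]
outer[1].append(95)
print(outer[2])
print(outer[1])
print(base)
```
[7, 2, 95]
[7, 2, 95]
[7, 2, 95]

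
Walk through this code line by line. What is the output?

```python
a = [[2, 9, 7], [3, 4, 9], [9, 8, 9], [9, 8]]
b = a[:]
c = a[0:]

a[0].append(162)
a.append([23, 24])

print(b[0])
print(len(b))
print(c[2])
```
[2, 9, 7, 162]
4
[9, 8, 9]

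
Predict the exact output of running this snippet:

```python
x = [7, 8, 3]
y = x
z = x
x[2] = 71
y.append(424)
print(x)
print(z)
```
[7, 8, 71, 424]
[7, 8, 71, 424]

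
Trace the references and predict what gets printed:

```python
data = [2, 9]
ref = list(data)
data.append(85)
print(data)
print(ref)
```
[2, 9, 85]
[2, 9]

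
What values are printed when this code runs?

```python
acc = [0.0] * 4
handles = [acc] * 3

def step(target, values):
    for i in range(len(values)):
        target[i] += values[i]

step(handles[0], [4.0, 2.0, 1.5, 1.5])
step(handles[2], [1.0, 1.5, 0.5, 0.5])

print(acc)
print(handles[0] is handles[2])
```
[5.0, 3.5, 2.0, 2.0]
True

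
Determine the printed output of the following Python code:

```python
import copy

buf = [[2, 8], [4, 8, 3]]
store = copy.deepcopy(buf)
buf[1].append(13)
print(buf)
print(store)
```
[[2, 8], [4, 8, 3, 13]]
[[2, 8], [4, 8, 3]]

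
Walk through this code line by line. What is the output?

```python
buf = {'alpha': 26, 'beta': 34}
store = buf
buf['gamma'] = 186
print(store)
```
{'alpha': 26, 'beta': 34, 'gamma': 186}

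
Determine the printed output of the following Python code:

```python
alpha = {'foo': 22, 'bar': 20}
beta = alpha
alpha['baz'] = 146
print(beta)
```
{'foo': 22, 'bar': 20, 'baz': 146}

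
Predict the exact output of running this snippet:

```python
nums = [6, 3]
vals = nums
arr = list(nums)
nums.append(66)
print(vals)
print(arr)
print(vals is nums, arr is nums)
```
[6, 3, 66]
[6, 3]
True False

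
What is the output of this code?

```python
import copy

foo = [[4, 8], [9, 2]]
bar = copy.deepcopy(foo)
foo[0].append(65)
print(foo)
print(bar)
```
[[4, 8, 65], [9, 2]]
[[4, 8], [9, 2]]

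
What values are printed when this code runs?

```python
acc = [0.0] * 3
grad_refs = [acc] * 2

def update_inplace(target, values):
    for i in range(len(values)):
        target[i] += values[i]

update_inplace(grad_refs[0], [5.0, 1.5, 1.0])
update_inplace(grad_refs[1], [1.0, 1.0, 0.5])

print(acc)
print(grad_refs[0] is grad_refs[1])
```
[6.0, 2.5, 1.5]
True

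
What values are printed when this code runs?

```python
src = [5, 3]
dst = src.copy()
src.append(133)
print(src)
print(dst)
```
[5, 3, 133]
[5, 3]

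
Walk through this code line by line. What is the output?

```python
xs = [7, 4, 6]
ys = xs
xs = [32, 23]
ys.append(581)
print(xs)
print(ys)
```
[32, 23]
[7, 4, 6, 581]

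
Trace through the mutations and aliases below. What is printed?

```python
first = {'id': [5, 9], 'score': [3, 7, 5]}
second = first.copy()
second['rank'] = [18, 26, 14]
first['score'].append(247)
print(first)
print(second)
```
{'id': [5, 9], 'score': [3, 7, 5, 247]}
{'id': [5, 9], 'score': [3, 7, 5, 247], 'rank': [18, 26, 14]}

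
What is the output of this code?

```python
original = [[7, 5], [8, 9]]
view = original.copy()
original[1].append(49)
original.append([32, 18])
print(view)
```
[[7, 5], [8, 9, 49]]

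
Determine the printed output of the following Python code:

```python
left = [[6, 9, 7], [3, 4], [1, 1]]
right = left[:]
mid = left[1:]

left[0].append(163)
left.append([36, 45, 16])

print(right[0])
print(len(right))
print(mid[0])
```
[6, 9, 7, 163]
3
[3, 4]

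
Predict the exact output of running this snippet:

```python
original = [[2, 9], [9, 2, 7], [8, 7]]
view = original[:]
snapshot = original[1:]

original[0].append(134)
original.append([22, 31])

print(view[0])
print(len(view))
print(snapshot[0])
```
[2, 9, 134]
3
[9, 2, 7]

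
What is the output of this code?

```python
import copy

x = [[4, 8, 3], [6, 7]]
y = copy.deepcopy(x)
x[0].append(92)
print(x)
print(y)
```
[[4, 8, 3, 92], [6, 7]]
[[4, 8, 3], [6, 7]]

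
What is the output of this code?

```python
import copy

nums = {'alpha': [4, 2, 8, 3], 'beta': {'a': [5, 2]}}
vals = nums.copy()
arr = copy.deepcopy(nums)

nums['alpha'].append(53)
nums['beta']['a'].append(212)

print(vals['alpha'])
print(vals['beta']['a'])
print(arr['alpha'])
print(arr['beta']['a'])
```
[4, 2, 8, 3, 53]
[5, 2, 212]
[4, 2, 8, 3]
[5, 2]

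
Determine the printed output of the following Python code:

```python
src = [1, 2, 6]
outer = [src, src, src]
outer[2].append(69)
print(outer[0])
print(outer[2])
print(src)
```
[1, 2, 6, 69]
[1, 2, 6, 69]
[1, 2, 6, 69]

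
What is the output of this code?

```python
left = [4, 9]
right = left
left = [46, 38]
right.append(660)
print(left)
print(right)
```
[46, 38]
[4, 9, 660]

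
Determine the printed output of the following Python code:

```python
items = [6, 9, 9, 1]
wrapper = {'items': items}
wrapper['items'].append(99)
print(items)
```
[6, 9, 9, 1, 99]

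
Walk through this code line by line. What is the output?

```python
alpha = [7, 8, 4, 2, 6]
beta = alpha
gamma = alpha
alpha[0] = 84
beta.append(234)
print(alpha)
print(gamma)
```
[84, 8, 4, 2, 6, 234]
[84, 8, 4, 2, 6, 234]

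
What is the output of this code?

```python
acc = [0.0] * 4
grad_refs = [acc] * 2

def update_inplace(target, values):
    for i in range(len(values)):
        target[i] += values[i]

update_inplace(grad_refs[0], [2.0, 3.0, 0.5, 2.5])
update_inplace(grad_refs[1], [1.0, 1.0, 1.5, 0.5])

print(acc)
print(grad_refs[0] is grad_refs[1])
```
[3.0, 4.0, 2.0, 3.0]
True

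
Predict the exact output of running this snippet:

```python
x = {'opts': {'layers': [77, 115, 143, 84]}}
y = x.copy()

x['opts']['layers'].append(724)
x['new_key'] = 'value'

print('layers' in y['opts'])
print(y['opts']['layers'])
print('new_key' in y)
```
True
[77, 115, 143, 84, 724]
False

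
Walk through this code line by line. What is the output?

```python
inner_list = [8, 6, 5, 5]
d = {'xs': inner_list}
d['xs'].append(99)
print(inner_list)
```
[8, 6, 5, 5, 99]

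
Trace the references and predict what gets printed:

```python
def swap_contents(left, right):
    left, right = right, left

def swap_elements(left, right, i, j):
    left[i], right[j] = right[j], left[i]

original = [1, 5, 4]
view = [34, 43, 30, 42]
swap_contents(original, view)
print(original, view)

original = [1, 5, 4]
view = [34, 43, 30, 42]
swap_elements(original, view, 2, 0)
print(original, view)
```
[1, 5, 4] [34, 43, 30, 42]
[1, 5, 34] [4, 43, 30, 42]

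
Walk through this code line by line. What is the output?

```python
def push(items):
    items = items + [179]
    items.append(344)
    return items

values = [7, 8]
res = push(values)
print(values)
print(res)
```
[7, 8]
[7, 8, 179, 344]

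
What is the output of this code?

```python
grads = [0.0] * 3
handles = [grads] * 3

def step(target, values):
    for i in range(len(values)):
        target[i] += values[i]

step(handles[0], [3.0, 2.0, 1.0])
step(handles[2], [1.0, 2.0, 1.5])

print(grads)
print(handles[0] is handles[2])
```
[4.0, 4.0, 2.5]
True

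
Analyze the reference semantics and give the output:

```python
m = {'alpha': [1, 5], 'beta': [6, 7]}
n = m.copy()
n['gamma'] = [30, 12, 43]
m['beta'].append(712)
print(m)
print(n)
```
{'alpha': [1, 5], 'beta': [6, 7, 712]}
{'alpha': [1, 5], 'beta': [6, 7, 712], 'gamma': [30, 12, 43]}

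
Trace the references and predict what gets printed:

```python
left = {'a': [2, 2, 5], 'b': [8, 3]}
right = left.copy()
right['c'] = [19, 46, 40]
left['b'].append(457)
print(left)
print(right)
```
{'a': [2, 2, 5], 'b': [8, 3, 457]}
{'a': [2, 2, 5], 'b': [8, 3, 457], 'c': [19, 46, 40]}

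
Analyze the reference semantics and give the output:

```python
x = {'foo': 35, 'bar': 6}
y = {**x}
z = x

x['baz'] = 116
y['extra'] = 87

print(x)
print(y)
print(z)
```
{'foo': 35, 'bar': 6, 'baz': 116}
{'foo': 35, 'bar': 6, 'extra': 87}
{'foo': 35, 'bar': 6, 'baz': 116}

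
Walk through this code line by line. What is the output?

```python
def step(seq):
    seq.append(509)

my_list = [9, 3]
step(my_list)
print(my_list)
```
[9, 3, 509]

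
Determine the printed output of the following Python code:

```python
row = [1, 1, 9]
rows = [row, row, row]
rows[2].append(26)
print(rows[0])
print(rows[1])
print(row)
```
[1, 1, 9, 26]
[1, 1, 9, 26]
[1, 1, 9, 26]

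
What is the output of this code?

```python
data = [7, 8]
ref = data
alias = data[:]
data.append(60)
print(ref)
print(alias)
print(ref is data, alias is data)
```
[7, 8, 60]
[7, 8]
True False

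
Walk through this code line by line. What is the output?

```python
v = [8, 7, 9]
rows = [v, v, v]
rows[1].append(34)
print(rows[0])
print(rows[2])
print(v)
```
[8, 7, 9, 34]
[8, 7, 9, 34]
[8, 7, 9, 34]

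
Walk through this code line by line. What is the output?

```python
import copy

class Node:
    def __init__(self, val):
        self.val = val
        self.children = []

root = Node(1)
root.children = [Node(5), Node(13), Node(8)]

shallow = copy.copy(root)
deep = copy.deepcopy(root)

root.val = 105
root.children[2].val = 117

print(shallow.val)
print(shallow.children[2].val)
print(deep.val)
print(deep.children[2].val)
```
1
117
1
8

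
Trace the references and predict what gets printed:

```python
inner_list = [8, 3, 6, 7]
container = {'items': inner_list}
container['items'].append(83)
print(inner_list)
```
[8, 3, 6, 7, 83]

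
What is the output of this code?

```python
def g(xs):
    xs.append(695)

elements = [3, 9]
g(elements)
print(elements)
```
[3, 9, 695]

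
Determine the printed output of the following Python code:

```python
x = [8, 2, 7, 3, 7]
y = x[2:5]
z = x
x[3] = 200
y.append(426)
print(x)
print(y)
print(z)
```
[8, 2, 7, 200, 7]
[7, 3, 7, 426]
[8, 2, 7, 200, 7]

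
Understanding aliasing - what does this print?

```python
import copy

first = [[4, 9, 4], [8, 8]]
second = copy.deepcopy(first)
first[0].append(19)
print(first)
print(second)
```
[[4, 9, 4, 19], [8, 8]]
[[4, 9, 4], [8, 8]]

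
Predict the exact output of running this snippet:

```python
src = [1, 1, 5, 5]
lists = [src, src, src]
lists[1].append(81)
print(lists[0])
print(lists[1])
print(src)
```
[1, 1, 5, 5, 81]
[1, 1, 5, 5, 81]
[1, 1, 5, 5, 81]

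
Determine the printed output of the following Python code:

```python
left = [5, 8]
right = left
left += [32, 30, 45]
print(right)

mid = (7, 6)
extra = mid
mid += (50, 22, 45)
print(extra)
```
[5, 8, 32, 30, 45]
(7, 6)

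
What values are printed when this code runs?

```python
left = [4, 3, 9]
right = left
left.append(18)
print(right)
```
[4, 3, 9, 18]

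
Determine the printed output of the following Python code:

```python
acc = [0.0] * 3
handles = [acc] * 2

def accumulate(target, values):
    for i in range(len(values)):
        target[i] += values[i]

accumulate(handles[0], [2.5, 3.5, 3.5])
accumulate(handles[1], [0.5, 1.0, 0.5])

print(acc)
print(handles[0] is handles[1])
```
[3.0, 4.5, 4.0]
True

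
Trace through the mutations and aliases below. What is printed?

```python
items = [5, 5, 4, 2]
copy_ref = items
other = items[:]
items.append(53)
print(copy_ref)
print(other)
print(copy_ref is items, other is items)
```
[5, 5, 4, 2, 53]
[5, 5, 4, 2]
True False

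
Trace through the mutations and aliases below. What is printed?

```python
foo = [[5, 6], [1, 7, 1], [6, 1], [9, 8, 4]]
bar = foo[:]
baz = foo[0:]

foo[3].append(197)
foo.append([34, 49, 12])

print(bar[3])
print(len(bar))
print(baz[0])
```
[9, 8, 4, 197]
4
[5, 6]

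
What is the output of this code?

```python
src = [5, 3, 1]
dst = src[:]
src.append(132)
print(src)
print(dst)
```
[5, 3, 1, 132]
[5, 3, 1]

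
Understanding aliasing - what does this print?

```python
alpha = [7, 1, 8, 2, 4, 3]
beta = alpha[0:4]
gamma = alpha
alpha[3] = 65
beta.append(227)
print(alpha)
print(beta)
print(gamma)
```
[7, 1, 8, 65, 4, 3]
[7, 1, 8, 2, 227]
[7, 1, 8, 65, 4, 3]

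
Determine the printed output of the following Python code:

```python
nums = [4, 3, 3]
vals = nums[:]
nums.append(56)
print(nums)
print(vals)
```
[4, 3, 3, 56]
[4, 3, 3]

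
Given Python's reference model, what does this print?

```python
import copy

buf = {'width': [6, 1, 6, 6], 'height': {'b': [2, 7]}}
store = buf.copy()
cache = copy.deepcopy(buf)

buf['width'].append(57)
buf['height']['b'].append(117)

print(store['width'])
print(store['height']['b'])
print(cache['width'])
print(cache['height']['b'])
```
[6, 1, 6, 6, 57]
[2, 7, 117]
[6, 1, 6, 6]
[2, 7]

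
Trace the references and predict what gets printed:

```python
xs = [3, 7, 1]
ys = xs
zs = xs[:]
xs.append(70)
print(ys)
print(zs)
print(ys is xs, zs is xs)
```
[3, 7, 1, 70]
[3, 7, 1]
True False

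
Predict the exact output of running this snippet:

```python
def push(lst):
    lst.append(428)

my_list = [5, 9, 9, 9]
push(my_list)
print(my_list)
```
[5, 9, 9, 9, 428]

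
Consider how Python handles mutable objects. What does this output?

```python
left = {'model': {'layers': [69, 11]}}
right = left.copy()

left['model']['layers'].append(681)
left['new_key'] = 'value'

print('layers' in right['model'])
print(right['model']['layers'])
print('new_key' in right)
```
True
[69, 11, 681]
False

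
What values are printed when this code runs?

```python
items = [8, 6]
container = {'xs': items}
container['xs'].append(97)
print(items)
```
[8, 6, 97]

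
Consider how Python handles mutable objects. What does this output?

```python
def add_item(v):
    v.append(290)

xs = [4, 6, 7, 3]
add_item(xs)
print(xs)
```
[4, 6, 7, 3, 290]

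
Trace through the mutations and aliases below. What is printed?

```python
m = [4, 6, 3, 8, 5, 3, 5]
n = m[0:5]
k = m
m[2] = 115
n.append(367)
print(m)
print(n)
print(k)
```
[4, 6, 115, 8, 5, 3, 5]
[4, 6, 3, 8, 5, 367]
[4, 6, 115, 8, 5, 3, 5]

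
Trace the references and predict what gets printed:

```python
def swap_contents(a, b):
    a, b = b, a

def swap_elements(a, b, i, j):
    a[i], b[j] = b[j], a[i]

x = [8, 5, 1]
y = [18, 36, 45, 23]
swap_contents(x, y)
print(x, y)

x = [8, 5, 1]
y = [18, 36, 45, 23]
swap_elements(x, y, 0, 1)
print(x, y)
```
[8, 5, 1] [18, 36, 45, 23]
[36, 5, 1] [18, 8, 45, 23]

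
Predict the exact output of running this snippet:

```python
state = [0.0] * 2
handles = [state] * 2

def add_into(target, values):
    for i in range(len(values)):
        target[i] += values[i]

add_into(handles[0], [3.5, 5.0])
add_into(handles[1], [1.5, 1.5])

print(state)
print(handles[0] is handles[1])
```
[5.0, 6.5]
True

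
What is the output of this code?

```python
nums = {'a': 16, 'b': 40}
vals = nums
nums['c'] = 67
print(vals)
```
{'a': 16, 'b': 40, 'c': 67}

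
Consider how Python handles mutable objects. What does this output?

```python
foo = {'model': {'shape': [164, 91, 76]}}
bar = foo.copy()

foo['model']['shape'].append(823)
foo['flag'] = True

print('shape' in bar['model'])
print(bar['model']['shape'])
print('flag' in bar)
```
True
[164, 91, 76, 823]
False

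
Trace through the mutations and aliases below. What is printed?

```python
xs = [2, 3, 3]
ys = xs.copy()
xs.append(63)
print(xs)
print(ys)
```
[2, 3, 3, 63]
[2, 3, 3]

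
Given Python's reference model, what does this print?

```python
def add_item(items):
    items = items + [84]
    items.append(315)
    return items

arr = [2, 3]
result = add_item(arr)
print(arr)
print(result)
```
[2, 3]
[2, 3, 84, 315]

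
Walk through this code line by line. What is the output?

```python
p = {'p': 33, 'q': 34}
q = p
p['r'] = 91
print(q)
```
{'p': 33, 'q': 34, 'r': 91}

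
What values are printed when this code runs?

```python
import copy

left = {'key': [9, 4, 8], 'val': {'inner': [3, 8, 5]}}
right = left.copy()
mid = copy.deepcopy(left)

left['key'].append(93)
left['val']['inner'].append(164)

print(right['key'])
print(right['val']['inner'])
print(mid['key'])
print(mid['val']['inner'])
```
[9, 4, 8, 93]
[3, 8, 5, 164]
[9, 4, 8]
[3, 8, 5]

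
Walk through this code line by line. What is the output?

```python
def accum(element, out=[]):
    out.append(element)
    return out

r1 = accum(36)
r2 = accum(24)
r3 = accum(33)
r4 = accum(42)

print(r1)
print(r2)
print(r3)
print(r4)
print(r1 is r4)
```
[36, 24, 33, 42]
[36, 24, 33, 42]
[36, 24, 33, 42]
[36, 24, 33, 42]
True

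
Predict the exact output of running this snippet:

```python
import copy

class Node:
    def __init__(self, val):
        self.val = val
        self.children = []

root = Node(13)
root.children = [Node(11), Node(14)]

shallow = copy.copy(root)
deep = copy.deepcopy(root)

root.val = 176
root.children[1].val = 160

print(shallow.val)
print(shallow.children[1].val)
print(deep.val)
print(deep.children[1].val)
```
13
160
13
14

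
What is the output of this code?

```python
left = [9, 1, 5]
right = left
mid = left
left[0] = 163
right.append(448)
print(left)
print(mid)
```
[163, 1, 5, 448]
[163, 1, 5, 448]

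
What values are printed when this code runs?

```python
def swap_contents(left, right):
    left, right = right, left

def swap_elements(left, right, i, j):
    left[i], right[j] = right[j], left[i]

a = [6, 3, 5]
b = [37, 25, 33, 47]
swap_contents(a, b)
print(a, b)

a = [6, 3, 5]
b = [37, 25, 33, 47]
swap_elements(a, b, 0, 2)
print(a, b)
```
[6, 3, 5] [37, 25, 33, 47]
[33, 3, 5] [37, 25, 6, 47]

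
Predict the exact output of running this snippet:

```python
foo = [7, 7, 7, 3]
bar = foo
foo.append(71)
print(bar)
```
[7, 7, 7, 3, 71]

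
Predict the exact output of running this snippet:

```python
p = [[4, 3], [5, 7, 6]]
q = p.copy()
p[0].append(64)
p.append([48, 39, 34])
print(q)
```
[[4, 3, 64], [5, 7, 6]]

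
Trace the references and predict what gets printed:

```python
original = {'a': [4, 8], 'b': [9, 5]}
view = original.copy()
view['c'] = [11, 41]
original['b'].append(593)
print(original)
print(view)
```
{'a': [4, 8], 'b': [9, 5, 593]}
{'a': [4, 8], 'b': [9, 5, 593], 'c': [11, 41]}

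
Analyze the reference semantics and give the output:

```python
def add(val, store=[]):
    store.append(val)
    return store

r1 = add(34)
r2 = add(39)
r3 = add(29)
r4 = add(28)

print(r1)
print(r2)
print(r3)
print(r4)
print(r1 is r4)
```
[34, 39, 29, 28]
[34, 39, 29, 28]
[34, 39, 29, 28]
[34, 39, 29, 28]
True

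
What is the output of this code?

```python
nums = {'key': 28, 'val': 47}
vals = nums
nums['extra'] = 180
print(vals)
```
{'key': 28, 'val': 47, 'extra': 180}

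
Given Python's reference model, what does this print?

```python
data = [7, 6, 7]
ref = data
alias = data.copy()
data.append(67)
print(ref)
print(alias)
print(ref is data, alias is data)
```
[7, 6, 7, 67]
[7, 6, 7]
True False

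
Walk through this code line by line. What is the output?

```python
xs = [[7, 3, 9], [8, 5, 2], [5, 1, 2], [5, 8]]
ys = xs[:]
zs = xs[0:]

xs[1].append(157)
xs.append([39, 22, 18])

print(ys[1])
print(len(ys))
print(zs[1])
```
[8, 5, 2, 157]
4
[8, 5, 2, 157]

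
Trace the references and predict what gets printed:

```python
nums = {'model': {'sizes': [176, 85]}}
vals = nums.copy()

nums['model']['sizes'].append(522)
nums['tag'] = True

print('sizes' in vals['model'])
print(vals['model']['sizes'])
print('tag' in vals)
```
True
[176, 85, 522]
False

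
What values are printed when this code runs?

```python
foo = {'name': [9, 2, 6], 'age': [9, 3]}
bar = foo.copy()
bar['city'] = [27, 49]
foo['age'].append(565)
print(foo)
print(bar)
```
{'name': [9, 2, 6], 'age': [9, 3, 565]}
{'name': [9, 2, 6], 'age': [9, 3, 565], 'city': [27, 49]}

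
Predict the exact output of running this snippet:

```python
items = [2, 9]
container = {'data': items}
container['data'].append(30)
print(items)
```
[2, 9, 30]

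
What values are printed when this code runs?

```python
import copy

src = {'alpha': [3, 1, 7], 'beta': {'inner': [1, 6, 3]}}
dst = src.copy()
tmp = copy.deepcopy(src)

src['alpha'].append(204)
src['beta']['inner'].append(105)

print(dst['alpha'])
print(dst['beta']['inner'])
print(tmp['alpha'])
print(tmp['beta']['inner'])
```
[3, 1, 7, 204]
[1, 6, 3, 105]
[3, 1, 7]
[1, 6, 3]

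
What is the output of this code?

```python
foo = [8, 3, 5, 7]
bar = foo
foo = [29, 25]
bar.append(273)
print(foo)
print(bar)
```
[29, 25]
[8, 3, 5, 7, 273]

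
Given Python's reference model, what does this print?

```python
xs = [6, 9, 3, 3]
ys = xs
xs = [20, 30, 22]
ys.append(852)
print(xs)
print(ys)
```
[20, 30, 22]
[6, 9, 3, 3, 852]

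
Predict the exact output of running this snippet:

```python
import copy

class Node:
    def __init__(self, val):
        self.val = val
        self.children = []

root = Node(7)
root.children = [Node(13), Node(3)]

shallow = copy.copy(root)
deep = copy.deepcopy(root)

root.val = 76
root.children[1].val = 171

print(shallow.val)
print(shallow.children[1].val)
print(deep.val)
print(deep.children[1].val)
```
7
171
7
3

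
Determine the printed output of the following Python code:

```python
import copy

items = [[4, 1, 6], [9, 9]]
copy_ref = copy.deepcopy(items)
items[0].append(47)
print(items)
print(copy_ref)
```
[[4, 1, 6, 47], [9, 9]]
[[4, 1, 6], [9, 9]]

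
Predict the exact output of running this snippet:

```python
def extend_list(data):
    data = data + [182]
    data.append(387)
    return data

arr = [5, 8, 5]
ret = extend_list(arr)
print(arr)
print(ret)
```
[5, 8, 5]
[5, 8, 5, 182, 387]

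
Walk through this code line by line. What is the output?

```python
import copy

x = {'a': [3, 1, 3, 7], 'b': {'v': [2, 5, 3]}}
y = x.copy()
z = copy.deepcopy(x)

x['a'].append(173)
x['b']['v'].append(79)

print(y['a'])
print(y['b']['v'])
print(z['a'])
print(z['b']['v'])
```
[3, 1, 3, 7, 173]
[2, 5, 3, 79]
[3, 1, 3, 7]
[2, 5, 3]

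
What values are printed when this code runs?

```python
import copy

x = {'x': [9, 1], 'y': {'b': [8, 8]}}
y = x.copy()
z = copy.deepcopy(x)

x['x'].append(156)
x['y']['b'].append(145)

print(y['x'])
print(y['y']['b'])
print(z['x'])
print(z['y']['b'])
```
[9, 1, 156]
[8, 8, 145]
[9, 1]
[8, 8]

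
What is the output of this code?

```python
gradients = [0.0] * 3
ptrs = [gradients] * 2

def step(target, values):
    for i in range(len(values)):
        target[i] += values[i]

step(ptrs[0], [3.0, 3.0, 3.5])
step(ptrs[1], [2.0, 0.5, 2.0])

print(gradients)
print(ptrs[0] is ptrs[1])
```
[5.0, 3.5, 5.5]
True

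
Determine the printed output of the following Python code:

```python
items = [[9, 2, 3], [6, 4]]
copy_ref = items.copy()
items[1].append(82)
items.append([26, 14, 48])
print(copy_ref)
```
[[9, 2, 3], [6, 4, 82]]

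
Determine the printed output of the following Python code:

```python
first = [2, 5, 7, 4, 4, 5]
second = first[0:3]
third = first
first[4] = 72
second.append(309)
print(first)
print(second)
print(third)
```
[2, 5, 7, 4, 72, 5]
[2, 5, 7, 309]
[2, 5, 7, 4, 72, 5]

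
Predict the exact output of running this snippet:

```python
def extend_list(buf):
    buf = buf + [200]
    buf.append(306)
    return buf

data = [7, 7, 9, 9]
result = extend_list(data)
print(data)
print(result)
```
[7, 7, 9, 9]
[7, 7, 9, 9, 200, 306]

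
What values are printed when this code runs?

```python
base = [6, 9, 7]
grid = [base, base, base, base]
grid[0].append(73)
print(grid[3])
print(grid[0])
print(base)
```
[6, 9, 7, 73]
[6, 9, 7, 73]
[6, 9, 7, 73]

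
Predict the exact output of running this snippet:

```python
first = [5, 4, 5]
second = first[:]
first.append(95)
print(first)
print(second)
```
[5, 4, 5, 95]
[5, 4, 5]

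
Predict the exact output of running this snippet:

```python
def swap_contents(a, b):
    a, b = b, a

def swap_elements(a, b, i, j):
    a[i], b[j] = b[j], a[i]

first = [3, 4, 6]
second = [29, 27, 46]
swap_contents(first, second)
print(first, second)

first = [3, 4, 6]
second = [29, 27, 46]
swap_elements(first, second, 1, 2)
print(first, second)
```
[3, 4, 6] [29, 27, 46]
[3, 46, 6] [29, 27, 4]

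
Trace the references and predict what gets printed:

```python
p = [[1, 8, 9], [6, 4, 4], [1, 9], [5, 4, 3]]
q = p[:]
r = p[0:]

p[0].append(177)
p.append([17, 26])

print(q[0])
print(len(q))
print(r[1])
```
[1, 8, 9, 177]
4
[6, 4, 4]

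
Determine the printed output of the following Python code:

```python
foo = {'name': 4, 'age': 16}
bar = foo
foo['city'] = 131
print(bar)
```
{'name': 4, 'age': 16, 'city': 131}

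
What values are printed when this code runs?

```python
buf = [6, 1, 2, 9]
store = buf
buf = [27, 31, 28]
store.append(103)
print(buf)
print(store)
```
[27, 31, 28]
[6, 1, 2, 9, 103]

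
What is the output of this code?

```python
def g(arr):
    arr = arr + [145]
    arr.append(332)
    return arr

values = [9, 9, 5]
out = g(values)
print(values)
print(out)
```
[9, 9, 5]
[9, 9, 5, 145, 332]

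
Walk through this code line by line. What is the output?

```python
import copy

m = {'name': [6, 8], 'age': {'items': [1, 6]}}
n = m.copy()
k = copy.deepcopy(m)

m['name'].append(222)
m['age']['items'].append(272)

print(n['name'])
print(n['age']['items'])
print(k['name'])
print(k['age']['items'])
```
[6, 8, 222]
[1, 6, 272]
[6, 8]
[1, 6]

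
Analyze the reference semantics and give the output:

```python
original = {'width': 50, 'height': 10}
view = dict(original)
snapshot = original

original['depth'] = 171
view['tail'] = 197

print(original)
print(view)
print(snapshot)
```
{'width': 50, 'height': 10, 'depth': 171}
{'width': 50, 'height': 10, 'tail': 197}
{'width': 50, 'height': 10, 'depth': 171}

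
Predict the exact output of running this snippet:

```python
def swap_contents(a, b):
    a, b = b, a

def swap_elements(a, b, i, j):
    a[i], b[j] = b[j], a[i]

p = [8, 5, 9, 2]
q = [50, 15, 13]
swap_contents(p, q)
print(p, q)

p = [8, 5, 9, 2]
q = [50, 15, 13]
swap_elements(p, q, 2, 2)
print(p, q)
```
[8, 5, 9, 2] [50, 15, 13]
[8, 5, 13, 2] [50, 15, 9]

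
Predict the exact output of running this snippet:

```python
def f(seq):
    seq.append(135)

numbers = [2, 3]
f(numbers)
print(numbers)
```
[2, 3, 135]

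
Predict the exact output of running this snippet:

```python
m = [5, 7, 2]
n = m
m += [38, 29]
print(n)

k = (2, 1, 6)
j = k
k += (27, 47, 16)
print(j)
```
[5, 7, 2, 38, 29]
(2, 1, 6)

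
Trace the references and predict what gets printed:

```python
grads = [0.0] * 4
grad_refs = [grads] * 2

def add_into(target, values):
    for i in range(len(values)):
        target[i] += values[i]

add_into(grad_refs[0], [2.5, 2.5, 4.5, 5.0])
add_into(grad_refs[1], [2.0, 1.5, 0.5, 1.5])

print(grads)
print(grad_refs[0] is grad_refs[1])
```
[4.5, 4.0, 5.0, 6.5]
True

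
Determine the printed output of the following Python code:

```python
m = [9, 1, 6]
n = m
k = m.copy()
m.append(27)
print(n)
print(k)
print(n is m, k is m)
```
[9, 1, 6, 27]
[9, 1, 6]
True False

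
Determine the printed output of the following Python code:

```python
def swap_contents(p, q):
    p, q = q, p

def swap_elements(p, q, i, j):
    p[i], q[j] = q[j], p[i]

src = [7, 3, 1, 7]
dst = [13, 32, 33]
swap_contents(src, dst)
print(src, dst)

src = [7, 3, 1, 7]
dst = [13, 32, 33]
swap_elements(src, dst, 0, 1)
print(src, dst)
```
[7, 3, 1, 7] [13, 32, 33]
[32, 3, 1, 7] [13, 7, 33]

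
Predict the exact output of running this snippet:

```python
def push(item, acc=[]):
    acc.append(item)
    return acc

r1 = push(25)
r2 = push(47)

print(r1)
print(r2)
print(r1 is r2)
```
[25, 47]
[25, 47]
True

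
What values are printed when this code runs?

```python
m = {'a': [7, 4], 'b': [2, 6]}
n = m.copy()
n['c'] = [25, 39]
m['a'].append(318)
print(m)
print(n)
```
{'a': [7, 4, 318], 'b': [2, 6]}
{'a': [7, 4, 318], 'b': [2, 6], 'c': [25, 39]}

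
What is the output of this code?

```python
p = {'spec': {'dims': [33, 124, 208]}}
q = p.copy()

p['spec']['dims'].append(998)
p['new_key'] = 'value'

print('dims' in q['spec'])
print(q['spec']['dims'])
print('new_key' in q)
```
True
[33, 124, 208, 998]
False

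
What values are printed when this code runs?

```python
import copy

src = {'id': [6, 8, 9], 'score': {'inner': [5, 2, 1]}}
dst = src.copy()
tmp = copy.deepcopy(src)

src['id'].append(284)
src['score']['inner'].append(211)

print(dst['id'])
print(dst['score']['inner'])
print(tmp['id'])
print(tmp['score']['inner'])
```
[6, 8, 9, 284]
[5, 2, 1, 211]
[6, 8, 9]
[5, 2, 1]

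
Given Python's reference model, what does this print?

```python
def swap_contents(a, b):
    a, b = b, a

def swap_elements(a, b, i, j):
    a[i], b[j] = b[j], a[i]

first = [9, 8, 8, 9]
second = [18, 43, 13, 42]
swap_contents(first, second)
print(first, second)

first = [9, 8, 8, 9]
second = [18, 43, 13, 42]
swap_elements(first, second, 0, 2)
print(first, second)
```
[9, 8, 8, 9] [18, 43, 13, 42]
[13, 8, 8, 9] [18, 43, 9, 42]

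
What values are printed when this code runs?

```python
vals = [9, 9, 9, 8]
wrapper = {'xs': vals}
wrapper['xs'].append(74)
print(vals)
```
[9, 9, 9, 8, 74]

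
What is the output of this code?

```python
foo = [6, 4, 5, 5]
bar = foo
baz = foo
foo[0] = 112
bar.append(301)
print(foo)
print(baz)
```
[112, 4, 5, 5, 301]
[112, 4, 5, 5, 301]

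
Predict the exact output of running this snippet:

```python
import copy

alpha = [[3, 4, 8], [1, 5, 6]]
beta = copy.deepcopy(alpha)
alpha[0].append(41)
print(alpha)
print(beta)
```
[[3, 4, 8, 41], [1, 5, 6]]
[[3, 4, 8], [1, 5, 6]]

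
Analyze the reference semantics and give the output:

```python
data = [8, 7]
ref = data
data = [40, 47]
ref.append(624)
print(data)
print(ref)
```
[40, 47]
[8, 7, 624]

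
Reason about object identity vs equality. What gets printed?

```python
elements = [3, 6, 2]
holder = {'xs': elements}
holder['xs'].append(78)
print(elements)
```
[3, 6, 2, 78]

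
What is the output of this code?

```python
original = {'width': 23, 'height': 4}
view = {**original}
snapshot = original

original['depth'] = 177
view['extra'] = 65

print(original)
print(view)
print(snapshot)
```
{'width': 23, 'height': 4, 'depth': 177}
{'width': 23, 'height': 4, 'extra': 65}
{'width': 23, 'height': 4, 'depth': 177}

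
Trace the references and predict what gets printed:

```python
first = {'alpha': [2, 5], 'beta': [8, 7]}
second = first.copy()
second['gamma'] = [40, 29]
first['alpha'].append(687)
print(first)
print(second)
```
{'alpha': [2, 5, 687], 'beta': [8, 7]}
{'alpha': [2, 5, 687], 'beta': [8, 7], 'gamma': [40, 29]}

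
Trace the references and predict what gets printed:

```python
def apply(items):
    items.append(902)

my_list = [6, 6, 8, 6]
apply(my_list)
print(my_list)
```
[6, 6, 8, 6, 902]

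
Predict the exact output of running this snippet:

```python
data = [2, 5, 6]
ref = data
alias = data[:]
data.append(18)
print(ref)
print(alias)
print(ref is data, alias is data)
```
[2, 5, 6, 18]
[2, 5, 6]
True False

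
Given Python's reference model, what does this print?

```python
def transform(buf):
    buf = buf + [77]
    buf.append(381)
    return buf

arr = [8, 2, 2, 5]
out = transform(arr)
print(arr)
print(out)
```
[8, 2, 2, 5]
[8, 2, 2, 5, 77, 381]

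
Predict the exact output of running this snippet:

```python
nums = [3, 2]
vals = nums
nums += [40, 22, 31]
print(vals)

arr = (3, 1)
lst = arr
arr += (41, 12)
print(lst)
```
[3, 2, 40, 22, 31]
(3, 1)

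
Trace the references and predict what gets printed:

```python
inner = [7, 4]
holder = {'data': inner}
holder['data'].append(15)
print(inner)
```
[7, 4, 15]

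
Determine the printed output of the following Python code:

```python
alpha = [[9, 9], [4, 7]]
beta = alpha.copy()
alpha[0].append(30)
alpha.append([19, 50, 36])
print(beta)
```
[[9, 9, 30], [4, 7]]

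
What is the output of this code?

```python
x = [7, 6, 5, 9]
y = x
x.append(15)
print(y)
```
[7, 6, 5, 9, 15]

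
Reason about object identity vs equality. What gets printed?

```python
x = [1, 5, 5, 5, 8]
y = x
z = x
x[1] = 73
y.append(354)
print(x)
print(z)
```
[1, 73, 5, 5, 8, 354]
[1, 73, 5, 5, 8, 354]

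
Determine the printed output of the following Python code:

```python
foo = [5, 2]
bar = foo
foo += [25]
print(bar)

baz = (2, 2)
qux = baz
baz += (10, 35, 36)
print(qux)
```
[5, 2, 25]
(2, 2)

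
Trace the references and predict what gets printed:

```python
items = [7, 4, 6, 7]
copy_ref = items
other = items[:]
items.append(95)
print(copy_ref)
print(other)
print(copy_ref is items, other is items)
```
[7, 4, 6, 7, 95]
[7, 4, 6, 7]
True False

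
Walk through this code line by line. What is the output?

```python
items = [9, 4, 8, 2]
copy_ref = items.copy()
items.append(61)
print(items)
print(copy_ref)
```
[9, 4, 8, 2, 61]
[9, 4, 8, 2]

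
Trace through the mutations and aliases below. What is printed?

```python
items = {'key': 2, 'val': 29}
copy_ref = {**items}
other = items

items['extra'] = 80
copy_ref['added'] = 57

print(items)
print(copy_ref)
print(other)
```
{'key': 2, 'val': 29, 'extra': 80}
{'key': 2, 'val': 29, 'added': 57}
{'key': 2, 'val': 29, 'extra': 80}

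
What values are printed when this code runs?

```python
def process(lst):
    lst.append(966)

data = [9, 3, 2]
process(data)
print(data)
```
[9, 3, 2, 966]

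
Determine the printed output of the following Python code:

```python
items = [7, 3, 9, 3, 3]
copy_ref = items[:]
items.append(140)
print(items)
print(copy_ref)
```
[7, 3, 9, 3, 3, 140]
[7, 3, 9, 3, 3]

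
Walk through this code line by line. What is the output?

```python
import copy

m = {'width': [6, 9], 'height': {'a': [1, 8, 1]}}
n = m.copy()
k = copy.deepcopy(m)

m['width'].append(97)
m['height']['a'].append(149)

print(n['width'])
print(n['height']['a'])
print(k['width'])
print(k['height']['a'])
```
[6, 9, 97]
[1, 8, 1, 149]
[6, 9]
[1, 8, 1]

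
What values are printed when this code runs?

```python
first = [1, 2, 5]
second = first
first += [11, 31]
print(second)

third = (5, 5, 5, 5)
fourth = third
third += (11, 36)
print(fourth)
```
[1, 2, 5, 11, 31]
(5, 5, 5, 5)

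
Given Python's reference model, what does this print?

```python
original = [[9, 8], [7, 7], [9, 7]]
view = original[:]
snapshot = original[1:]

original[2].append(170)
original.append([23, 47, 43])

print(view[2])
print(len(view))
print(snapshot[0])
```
[9, 7, 170]
3
[7, 7]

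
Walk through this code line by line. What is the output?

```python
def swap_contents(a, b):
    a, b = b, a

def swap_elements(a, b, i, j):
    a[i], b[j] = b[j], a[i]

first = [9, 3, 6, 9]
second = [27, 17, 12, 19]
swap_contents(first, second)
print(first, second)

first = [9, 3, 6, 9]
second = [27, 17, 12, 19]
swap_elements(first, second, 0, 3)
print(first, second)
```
[9, 3, 6, 9] [27, 17, 12, 19]
[19, 3, 6, 9] [27, 17, 12, 9]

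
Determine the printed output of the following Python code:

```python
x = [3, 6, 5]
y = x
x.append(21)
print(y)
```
[3, 6, 5, 21]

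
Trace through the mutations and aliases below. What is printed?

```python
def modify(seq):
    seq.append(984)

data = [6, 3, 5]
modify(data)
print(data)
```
[6, 3, 5, 984]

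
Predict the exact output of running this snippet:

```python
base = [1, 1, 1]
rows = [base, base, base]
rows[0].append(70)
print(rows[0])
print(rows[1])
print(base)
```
[1, 1, 1, 70]
[1, 1, 1, 70]
[1, 1, 1, 70]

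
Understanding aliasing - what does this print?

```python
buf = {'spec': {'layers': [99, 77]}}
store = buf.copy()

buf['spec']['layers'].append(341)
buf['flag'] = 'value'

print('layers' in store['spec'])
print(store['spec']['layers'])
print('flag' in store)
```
True
[99, 77, 341]
False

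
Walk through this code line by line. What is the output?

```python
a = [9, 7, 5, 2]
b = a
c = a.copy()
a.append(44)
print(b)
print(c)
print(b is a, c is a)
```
[9, 7, 5, 2, 44]
[9, 7, 5, 2]
True False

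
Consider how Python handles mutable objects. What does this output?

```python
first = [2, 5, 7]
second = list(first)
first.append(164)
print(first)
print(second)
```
[2, 5, 7, 164]
[2, 5, 7]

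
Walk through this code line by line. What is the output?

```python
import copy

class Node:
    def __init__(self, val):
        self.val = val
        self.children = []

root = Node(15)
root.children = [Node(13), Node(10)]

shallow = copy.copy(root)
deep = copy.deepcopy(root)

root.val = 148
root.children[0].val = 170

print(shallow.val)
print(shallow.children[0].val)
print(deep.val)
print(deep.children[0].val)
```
15
170
15
13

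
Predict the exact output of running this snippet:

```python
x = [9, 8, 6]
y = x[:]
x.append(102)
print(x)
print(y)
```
[9, 8, 6, 102]
[9, 8, 6]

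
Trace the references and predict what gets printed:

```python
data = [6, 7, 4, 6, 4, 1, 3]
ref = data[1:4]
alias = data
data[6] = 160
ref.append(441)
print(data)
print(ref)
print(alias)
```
[6, 7, 4, 6, 4, 1, 160]
[7, 4, 6, 441]
[6, 7, 4, 6, 4, 1, 160]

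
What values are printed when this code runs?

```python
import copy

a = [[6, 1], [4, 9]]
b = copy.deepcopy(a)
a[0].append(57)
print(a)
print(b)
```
[[6, 1, 57], [4, 9]]
[[6, 1], [4, 9]]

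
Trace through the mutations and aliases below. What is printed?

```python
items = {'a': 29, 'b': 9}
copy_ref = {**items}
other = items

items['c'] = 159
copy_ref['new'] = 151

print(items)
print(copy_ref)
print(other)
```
{'a': 29, 'b': 9, 'c': 159}
{'a': 29, 'b': 9, 'new': 151}
{'a': 29, 'b': 9, 'c': 159}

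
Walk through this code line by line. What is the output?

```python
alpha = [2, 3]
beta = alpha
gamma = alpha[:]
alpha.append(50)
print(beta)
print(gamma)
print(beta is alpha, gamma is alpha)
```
[2, 3, 50]
[2, 3]
True False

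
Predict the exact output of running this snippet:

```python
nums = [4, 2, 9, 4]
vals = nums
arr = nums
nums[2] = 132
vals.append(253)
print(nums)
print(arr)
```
[4, 2, 132, 4, 253]
[4, 2, 132, 4, 253]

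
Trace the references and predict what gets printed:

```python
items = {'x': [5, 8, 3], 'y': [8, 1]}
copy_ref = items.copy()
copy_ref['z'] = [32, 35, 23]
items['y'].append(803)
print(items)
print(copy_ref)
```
{'x': [5, 8, 3], 'y': [8, 1, 803]}
{'x': [5, 8, 3], 'y': [8, 1, 803], 'z': [32, 35, 23]}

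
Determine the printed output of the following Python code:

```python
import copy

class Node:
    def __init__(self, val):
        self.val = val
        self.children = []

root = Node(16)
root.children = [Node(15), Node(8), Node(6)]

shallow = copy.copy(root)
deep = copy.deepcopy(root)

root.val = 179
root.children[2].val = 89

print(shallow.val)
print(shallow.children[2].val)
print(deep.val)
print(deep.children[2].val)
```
16
89
16
6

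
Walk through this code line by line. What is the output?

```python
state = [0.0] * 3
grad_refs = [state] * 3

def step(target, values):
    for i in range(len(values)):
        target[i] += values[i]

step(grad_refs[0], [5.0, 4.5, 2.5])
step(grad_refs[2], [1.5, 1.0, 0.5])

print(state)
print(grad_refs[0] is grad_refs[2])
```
[6.5, 5.5, 3.0]
True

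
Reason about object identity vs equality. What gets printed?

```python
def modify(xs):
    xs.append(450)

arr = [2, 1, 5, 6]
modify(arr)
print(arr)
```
[2, 1, 5, 6, 450]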